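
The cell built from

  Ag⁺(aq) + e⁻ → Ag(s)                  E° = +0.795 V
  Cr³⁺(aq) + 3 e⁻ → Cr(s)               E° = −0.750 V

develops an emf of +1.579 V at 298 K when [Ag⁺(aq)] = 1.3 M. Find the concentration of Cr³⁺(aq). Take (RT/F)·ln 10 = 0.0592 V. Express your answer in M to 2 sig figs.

With Ag⁺/Ag at the cathode and Cr³⁺/Cr at the anode, E°cell = +0.795 − (−0.750) = +1.545 V (n = 3).
From the Nernst equation, log Q = n(E° − E)/0.0592 = 3·(+1.545 − (+1.579))/0.0592 = −1.723.
Balancing electrons gives 3 Ag⁺(aq) + Cr(s) → 3 Ag(s) + Cr³⁺(aq); thus Q = [Cr³⁺(aq)] / [Ag⁺(aq)]^3.
Substituting the known concentrations and solving, log [Cr³⁺(aq)] = −1.381 and [Cr³⁺(aq)] = 0.042 M.

0.042 M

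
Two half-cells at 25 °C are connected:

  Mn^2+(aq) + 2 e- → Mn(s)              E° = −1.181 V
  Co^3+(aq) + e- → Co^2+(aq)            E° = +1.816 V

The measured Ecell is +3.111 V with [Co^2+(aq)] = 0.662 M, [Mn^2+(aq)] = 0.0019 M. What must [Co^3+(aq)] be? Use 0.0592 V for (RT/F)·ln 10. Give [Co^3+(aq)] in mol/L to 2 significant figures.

2.4 M

With Co³⁺/Co²⁺ at the cathode and Mn²⁺/Mn at the anode, E°cell = +1.816 − (−1.181) = +2.997 V (n = 2).
From the Nernst equation, log Q = n(E° − E)/0.0592 = 2·(+2.997 − (+3.111))/0.0592 = −3.851.
For 2 Co^3+(aq) + Mn(s) → 2 Co^2+(aq) + Mn^2+(aq), the reaction quotient is Q = ([Co^2+(aq)]^2·[Mn^2+(aq)]) / [Co^3+(aq)]^2.
Solving for the unknown gives log [Co^3+(aq)] = 0.386, so [Co^3+(aq)] ≈ 2.4 M.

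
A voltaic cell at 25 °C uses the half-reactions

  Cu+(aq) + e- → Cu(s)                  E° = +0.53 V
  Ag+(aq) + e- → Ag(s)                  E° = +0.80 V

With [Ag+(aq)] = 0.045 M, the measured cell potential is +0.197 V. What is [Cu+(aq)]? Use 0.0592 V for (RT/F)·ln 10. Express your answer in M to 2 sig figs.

0.77 M

With Ag⁺/Ag at the cathode and Cu⁺/Cu at the anode, E°cell = +0.80 − (+0.53) = +0.27 V (n = 1).
From the Nernst equation, log Q = n(E° − E)/0.0592 = 1·(+0.27 − (+0.197))/0.0592 = 1.233.
Balancing electrons gives Ag+(aq) + Cu(s) → Ag(s) + Cu+(aq); thus Q = [Cu+(aq)] / [Ag+(aq)].
Substituting the known concentrations and solving, log [Cu+(aq)] = −0.114 and [Cu+(aq)] = 0.77 M.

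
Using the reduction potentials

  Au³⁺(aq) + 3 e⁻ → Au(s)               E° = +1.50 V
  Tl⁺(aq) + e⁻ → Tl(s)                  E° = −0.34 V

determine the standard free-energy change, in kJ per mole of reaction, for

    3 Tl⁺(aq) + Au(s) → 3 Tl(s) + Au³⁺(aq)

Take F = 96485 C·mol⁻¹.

In the reaction as written Tl⁺(aq) is reduced, so the Tl⁺/Tl couple is the cathode and Au³⁺/Au is the anode.
E°cell = −0.34 − (+1.50) = −1.84 V; balancing electrons gives n = 3.
ΔG° = −nFE°cell = −(3)(96485)(−1.84) J/mol = +533 kJ/mol.

+533 kJ/mol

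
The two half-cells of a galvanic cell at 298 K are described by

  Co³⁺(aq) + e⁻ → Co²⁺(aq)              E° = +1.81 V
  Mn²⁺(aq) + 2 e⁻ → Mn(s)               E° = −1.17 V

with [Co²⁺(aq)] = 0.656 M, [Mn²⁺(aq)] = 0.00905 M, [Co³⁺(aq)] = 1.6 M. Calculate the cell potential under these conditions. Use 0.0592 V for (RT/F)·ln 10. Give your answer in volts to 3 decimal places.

+3.063 V

Co³⁺/Co²⁺ is reduced (cathode, E° = +1.81 V) and Mn²⁺/Mn is oxidized (anode).
The standard potential is +1.81 − (−1.17) = +2.98 V and the balanced reaction transfers n = 2 electrons.
Balancing gives 2 Co³⁺(aq) + Mn(s) → 2 Co²⁺(aq) + Mn²⁺(aq); hence Q = ([Co²⁺(aq)]^2·[Mn²⁺(aq)]) / [Co³⁺(aq)]^2 = 0.00152 (log Q = −2.818).
E = E° − (0.0592/n)·log Q = +2.98 − (0.0592/2)(−2.818) = +3.063 V.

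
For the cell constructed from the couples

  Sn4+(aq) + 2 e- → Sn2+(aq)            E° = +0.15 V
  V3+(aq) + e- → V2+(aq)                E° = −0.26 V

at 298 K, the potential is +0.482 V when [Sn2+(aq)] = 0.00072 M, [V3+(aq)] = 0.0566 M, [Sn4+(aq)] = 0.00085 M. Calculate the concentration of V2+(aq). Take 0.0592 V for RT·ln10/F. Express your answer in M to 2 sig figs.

0.86 M

Sn⁴⁺/Sn²⁺ is the cathode (higher E°); E°cell = +0.15 − (−0.26) = +0.41 V with n = 2.
From the Nernst equation, log Q = n(E° − E)/0.0592 = 2·(+0.41 − (+0.482))/0.0592 = −2.432.
The balanced reaction is Sn4+(aq) + 2 V2+(aq) → Sn2+(aq) + 2 V3+(aq), so Q = ([Sn2+(aq)]·[V3+(aq)]^2) / ([Sn4+(aq)]·[V2+(aq)]^2).
Isolating [V2+(aq)] in Q = 10^{−2.432} yields log [V2+(aq)] = −0.067, i.e. 0.86 M.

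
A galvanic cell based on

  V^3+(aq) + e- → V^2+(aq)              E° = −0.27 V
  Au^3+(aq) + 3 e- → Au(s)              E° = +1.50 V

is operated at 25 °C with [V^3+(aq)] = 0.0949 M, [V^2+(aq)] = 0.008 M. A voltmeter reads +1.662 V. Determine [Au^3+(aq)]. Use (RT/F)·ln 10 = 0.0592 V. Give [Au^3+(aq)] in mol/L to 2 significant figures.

With Au³⁺/Au at the cathode and V³⁺/V²⁺ at the anode, E°cell = +1.50 − (−0.27) = +1.77 V (n = 3).
Rearranging E = E° − (0.0592/n)·log Q gives log Q = 3(+1.77 − (+1.662))/0.0592 = 5.473.
Balancing electrons gives Au^3+(aq) + 3 V^2+(aq) → Au(s) + 3 V^3+(aq); thus Q = [V^3+(aq)]^3 / ([Au^3+(aq)]·[V^2+(aq)]^3).
Substituting the known concentrations and solving, log [Au^3+(aq)] = −2.250 and [Au^3+(aq)] = 0.0056 M.

0.0056 M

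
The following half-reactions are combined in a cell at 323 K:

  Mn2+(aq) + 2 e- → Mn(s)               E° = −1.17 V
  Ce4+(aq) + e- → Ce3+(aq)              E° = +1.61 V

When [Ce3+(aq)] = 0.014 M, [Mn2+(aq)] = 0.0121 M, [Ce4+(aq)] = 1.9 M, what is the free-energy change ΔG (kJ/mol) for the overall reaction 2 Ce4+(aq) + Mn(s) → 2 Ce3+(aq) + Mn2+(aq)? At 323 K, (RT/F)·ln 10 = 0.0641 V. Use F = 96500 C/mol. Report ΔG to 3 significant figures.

With Ce⁴⁺/Ce³⁺ reduced at the cathode, E°cell = +1.61 − (−1.17) = +2.78 V and n = 2.
The reaction quotient is ([Ce3+(aq)]^2·[Mn2+(aq)]) / [Ce4+(aq)]^2 = 6.57×10^−7; by Nernst, E = +2.78 − (0.0641/2)(−6.182) = +2.9781 V.
Finally ΔG = −nFE = −(2)(96500 C/mol)(+2.9781 V) = −575 kJ/mol.

−575 kJ/mol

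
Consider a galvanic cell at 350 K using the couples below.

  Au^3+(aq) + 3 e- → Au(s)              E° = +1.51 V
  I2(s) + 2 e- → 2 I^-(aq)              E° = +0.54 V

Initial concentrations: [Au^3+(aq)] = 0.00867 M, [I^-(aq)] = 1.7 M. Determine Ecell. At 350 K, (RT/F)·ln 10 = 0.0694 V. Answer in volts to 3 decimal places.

+0.938 V

The Au³⁺/Au couple has the more positive E°, so it is the cathode; I₂/I⁻ is the anode.
E°cell = +1.51 − (+0.54) = +0.97 V, with n = 6 electrons transferred.
The balanced reaction is 2 Au^3+(aq) + 6 I^-(aq) → 2 Au(s) + 3 I2(s), so Q = 1 / ([Au^3+(aq)]^2·[I^-(aq)]^6) = 551 and log Q = 2.741.
By the Nernst equation, E = +0.97 − (0.0694/6)·(2.741) = +0.938 V.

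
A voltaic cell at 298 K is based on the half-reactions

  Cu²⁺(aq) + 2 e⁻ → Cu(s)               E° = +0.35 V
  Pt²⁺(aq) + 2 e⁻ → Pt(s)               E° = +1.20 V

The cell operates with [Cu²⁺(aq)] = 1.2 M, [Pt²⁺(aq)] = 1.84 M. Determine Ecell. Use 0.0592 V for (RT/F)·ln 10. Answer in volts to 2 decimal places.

Pt²⁺/Pt is reduced (cathode, E° = +1.20 V) and Cu²⁺/Cu is oxidized (anode).
E°cell = +1.20 − (+0.35) = +0.85 V, with n = 2 electrons transferred.
The balanced reaction is Pt²⁺(aq) + Cu(s) → Pt(s) + Cu²⁺(aq), so Q = [Cu²⁺(aq)] / [Pt²⁺(aq)] = 0.652 and log Q = −0.186.
Applying E = E° − (RT ln10/nF)·log Q gives +0.85 − (0.0592/2)(−0.186) = +0.86 V.

+0.86 V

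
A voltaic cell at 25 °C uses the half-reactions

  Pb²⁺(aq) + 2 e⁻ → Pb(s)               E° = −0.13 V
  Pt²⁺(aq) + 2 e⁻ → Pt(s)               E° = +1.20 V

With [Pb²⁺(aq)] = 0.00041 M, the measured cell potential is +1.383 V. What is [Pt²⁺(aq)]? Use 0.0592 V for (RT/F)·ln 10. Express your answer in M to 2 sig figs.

The Pt²⁺/Pt couple has the larger reduction potential, so it is the cathode: E°cell = +1.20 − (−0.13) = +1.33 V and n = 2.
Since E = E° − (0.0592/n)·log Q, log Q = n(E° − E)/0.0592 = −1.791.
For Pt²⁺(aq) + Pb(s) → Pt(s) + Pb²⁺(aq), the reaction quotient is Q = [Pb²⁺(aq)] / [Pt²⁺(aq)].
Substituting the known concentrations and solving, log [Pt²⁺(aq)] = −1.596 and [Pt²⁺(aq)] = 0.025 M.

0.025 M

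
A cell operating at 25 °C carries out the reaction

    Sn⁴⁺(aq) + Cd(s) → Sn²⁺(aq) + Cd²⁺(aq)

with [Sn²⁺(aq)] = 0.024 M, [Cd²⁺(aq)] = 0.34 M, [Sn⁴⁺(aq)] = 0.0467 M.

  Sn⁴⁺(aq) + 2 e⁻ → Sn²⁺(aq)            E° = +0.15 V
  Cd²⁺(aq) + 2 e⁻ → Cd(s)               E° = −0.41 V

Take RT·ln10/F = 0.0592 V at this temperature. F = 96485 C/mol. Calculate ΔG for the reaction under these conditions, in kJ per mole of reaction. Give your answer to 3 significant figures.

−112 kJ/mol

The standard cell potential is +0.15 − (−0.41) = +0.56 V, with n = 2 electrons in the balanced equation.
Here Q = ([Sn²⁺(aq)]·[Cd²⁺(aq)]) / [Sn⁴⁺(aq)] = 0.175 (log Q = −0.758), giving E = +0.56 − (0.0592/2)·(−0.758) = +0.5824 V.
Then ΔG = −nFE = −2 × 96485 × +0.5824 J/mol = −112 kJ/mol.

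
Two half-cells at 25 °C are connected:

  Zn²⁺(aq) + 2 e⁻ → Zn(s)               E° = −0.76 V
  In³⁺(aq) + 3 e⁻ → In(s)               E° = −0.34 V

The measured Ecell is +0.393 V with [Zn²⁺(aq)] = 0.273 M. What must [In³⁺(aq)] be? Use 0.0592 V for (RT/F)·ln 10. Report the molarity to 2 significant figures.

In³⁺/In is the cathode (higher E°); E°cell = −0.34 − (−0.76) = +0.42 V with n = 6.
Since E = E° − (0.0592/n)·log Q, log Q = n(E° − E)/0.0592 = 2.736.
The balanced reaction is 2 In³⁺(aq) + 3 Zn(s) → 2 In(s) + 3 Zn²⁺(aq), so Q = [Zn²⁺(aq)]^3 / [In³⁺(aq)]^2.
Isolating [In³⁺(aq)] in Q = 10^{2.736} yields log [In³⁺(aq)] = −2.214, i.e. 0.0061 M.

0.0061 M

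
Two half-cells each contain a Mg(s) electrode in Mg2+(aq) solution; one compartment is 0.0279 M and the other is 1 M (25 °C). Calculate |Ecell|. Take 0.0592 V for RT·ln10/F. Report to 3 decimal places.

0.046 V

For a concentration cell E°cell = 0, since both electrodes use the same couple.
The compartment with the higher Mg2+(aq) concentration (1 M) acts as the cathode; ions are reduced there and produced at the dilute (0.0279 M) anode.
With n = 2, Ecell = −(0.0592/2)·log([dilute]/[conc]) = −(0.0592/2)·log(0.0279/1) = +0.046 V.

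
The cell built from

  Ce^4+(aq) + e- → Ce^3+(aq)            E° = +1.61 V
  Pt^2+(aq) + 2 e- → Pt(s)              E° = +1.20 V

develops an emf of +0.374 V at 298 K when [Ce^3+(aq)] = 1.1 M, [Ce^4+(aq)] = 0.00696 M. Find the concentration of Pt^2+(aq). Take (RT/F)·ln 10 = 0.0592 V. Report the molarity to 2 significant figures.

0.00066 M

Ce⁴⁺/Ce³⁺ is the cathode (higher E°); E°cell = +1.61 − (+1.20) = +0.41 V with n = 2.
Since E = E° − (0.0592/n)·log Q, log Q = n(E° − E)/0.0592 = 1.216.
Balancing electrons gives 2 Ce^4+(aq) + Pt(s) → 2 Ce^3+(aq) + Pt^2+(aq); thus Q = ([Ce^3+(aq)]^2·[Pt^2+(aq)]) / [Ce^4+(aq)]^2.
Isolating [Pt^2+(aq)] in Q = 10^{1.216} yields log [Pt^2+(aq)] = −3.182, i.e. 0.00066 M.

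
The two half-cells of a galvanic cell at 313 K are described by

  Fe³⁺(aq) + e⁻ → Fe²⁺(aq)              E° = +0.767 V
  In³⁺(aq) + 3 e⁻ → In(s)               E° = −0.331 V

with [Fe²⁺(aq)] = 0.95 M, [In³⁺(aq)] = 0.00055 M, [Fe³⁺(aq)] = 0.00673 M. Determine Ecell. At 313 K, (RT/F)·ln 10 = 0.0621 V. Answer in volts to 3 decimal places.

Since E°(Fe³⁺/Fe²⁺) > E°(In³⁺/In), Fe³⁺/Fe²⁺ serves as the cathode.
E°cell = +0.767 − (−0.331) = +1.098 V, with n = 3 electrons transferred.
The balanced reaction is 3 Fe³⁺(aq) + In(s) → 3 Fe²⁺(aq) + In³⁺(aq), so Q = ([Fe²⁺(aq)]^3·[In³⁺(aq)]) / [Fe³⁺(aq)]^3 = 1.55×10^3 and log Q = 3.189.
By the Nernst equation, E = +1.098 − (0.0621/3)·(3.189) = +1.032 V.

+1.032 V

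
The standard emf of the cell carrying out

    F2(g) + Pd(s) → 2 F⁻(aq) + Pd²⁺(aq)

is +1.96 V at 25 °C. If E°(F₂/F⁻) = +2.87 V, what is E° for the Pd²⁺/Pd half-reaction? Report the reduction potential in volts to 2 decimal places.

In the reaction as written the F₂/F⁻ couple is reduced (cathode) and Pd²⁺/Pd is oxidized (anode), so E°cell = E°(F₂/F⁻) − E°(Pd²⁺/Pd).
E°(Pd²⁺/Pd) = E°(cathode) − E°cell = +2.87 − (+1.96) = +0.91 V.

+0.91 V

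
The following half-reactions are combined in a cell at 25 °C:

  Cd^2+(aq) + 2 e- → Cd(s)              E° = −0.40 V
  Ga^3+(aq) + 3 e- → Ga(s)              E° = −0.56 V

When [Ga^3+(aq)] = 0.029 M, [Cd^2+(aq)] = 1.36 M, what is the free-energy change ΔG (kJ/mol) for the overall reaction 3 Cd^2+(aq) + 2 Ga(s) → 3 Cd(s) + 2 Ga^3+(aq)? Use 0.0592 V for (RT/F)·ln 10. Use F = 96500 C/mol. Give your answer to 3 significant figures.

E°cell = −0.40 − (−0.56) = +0.16 V; the balanced reaction transfers n = 6 electrons.
Q = [Ga^3+(aq)]^2 / [Cd^2+(aq)]^3 = 0.000334, so log Q = −3.476 and E = +0.16 − (0.0592/6)(−3.476) = +0.1943 V.
Then ΔG = −nFE = −6 × 96500 × +0.1943 J/mol = −112 kJ/mol.

−112 kJ/mol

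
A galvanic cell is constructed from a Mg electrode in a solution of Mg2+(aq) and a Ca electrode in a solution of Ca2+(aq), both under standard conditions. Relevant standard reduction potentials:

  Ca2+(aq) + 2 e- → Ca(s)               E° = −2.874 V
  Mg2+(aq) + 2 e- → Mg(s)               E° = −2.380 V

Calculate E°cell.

+0.494 V

The Mg²⁺/Mg couple has the higher E°, so Mg ion is reduced (cathode) and Ca is oxidized (anode).
E°cell = E°(cathode) − E°(anode) = −2.380 − (−2.874) = +0.494 V.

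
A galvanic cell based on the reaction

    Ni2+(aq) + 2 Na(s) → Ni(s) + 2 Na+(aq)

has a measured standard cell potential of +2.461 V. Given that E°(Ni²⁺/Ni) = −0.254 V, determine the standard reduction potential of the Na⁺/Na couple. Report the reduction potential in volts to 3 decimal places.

−2.715 V

In the reaction as written the Ni²⁺/Ni couple is reduced (cathode) and Na⁺/Na is oxidized (anode), so E°cell = E°(Ni²⁺/Ni) − E°(Na⁺/Na).
E°(Na⁺/Na) = E°(cathode) − E°cell = −0.254 − (+2.461) = −2.715 V.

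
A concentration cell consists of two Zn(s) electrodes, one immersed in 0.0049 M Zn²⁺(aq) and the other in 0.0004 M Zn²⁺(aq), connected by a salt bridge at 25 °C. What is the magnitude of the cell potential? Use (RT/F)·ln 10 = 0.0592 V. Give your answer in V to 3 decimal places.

0.032 V

For a concentration cell E°cell = 0, since both electrodes use the same couple.
The compartment with the higher Zn²⁺(aq) concentration (0.0049 M) acts as the cathode; ions are reduced there and produced at the dilute (0.0004 M) anode.
With n = 2, Ecell = −(0.0592/2)·log([dilute]/[conc]) = −(0.0592/2)·log(0.0004/0.0049) = +0.032 V.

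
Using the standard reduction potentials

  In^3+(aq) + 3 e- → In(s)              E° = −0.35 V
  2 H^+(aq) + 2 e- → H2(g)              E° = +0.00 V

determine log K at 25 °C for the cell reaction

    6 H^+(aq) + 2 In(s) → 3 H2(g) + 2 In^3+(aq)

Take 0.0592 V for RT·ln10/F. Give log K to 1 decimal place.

log K = 35.5

The 2H⁺/H₂ couple is reduced (cathode); E°cell = +0.00 − (−0.35) = +0.35 V with n = 6.
At equilibrium E = 0, so log K = nE°cell / 0.0592 = (6)(+0.35) / 0.0592 = 35.5.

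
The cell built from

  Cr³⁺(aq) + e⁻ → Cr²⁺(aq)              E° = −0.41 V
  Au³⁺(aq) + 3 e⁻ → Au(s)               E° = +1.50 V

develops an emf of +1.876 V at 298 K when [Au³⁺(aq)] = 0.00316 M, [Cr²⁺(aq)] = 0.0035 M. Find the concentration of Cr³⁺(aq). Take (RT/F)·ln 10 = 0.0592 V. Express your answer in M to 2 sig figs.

Au³⁺/Au is the cathode (higher E°); E°cell = +1.50 − (−0.41) = +1.91 V with n = 3.
From the Nernst equation, log Q = n(E° − E)/0.0592 = 3·(+1.91 − (+1.876))/0.0592 = 1.723.
Balancing electrons gives Au³⁺(aq) + 3 Cr²⁺(aq) → Au(s) + 3 Cr³⁺(aq); thus Q = [Cr³⁺(aq)]^3 / ([Au³⁺(aq)]·[Cr²⁺(aq)]^3).
Substituting the known concentrations and solving, log [Cr³⁺(aq)] = −2.715 and [Cr³⁺(aq)] = 0.0019 M.

0.0019 M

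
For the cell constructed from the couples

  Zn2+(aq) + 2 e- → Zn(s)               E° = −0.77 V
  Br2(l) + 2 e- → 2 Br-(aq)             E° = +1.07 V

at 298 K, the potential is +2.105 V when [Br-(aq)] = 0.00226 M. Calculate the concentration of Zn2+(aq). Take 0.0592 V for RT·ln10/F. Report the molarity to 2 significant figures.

0.00022 M

Br₂/Br⁻ is the cathode (higher E°); E°cell = +1.07 − (−0.77) = +1.84 V with n = 2.
From the Nernst equation, log Q = n(E° − E)/0.0592 = 2·(+1.84 − (+2.105))/0.0592 = −8.953.
For Br2(l) + Zn(s) → 2 Br-(aq) + Zn2+(aq), the reaction quotient is Q = [Br-(aq)]^2·[Zn2+(aq)].
Isolating [Zn2+(aq)] in Q = 10^{−8.953} yields log [Zn2+(aq)] = −3.661, i.e. 0.00022 M.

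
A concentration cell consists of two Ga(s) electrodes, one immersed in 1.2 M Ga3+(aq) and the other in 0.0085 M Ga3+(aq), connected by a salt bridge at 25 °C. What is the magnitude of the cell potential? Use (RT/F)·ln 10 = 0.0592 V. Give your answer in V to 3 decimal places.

For a concentration cell E°cell = 0, since both electrodes use the same couple.
The compartment with the higher Ga3+(aq) concentration (1.2 M) acts as the cathode; ions are reduced there and produced at the dilute (0.0085 M) anode.
With n = 3, Ecell = −(0.0592/3)·log([dilute]/[conc]) = −(0.0592/3)·log(0.0085/1.2) = +0.042 V.

0.042 V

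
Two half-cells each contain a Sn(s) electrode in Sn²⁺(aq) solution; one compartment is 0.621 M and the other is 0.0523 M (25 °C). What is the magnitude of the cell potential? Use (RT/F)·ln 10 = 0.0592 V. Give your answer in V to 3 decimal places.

For a concentration cell E°cell = 0, since both electrodes use the same couple.
The compartment with the higher Sn²⁺(aq) concentration (0.621 M) acts as the cathode; ions are reduced there and produced at the dilute (0.0523 M) anode.
With n = 2, Ecell = −(0.0592/2)·log([dilute]/[conc]) = −(0.0592/2)·log(0.0523/0.621) = +0.032 V.

0.032 V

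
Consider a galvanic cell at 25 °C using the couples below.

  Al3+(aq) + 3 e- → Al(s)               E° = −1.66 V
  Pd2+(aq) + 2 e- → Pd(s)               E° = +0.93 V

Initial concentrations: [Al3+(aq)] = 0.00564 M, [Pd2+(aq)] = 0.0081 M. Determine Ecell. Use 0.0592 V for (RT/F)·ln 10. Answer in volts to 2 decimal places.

Pd²⁺/Pd is reduced (cathode, E° = +0.93 V) and Al³⁺/Al is oxidized (anode).
The standard potential is +0.93 − (−1.66) = +2.59 V and the balanced reaction transfers n = 6 electrons.
For the overall reaction 3 Pd2+(aq) + 2 Al(s) → 3 Pd(s) + 2 Al3+(aq), Q = [Al3+(aq)]^2 / [Pd2+(aq)]^3 = 59.9, giving log Q = 1.777.
By the Nernst equation, E = +2.59 − (0.0592/6)·(1.777) = +2.57 V.

+2.57 V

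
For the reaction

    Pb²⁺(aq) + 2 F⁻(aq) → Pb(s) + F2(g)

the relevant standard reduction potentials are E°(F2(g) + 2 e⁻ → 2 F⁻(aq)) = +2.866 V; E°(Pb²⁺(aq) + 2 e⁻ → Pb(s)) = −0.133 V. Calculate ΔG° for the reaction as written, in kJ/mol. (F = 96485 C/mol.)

In the reaction as written Pb²⁺(aq) is reduced, so the Pb²⁺/Pb couple is the cathode and F₂/F⁻ is the anode.
E°cell = −0.133 − (+2.866) = −2.999 V; balancing electrons gives n = 2.
ΔG° = −nFE°cell = −(2)(96485)(−2.999) J/mol = +579 kJ/mol.

+579 kJ/mol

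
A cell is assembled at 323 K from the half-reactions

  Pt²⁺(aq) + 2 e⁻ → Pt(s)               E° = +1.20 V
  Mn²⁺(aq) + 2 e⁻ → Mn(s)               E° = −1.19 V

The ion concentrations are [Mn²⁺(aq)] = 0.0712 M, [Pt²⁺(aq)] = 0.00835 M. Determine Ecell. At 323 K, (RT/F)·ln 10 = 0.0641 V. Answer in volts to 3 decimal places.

+2.360 V

Since E°(Pt²⁺/Pt) > E°(Mn²⁺/Mn), Pt²⁺/Pt serves as the cathode.
The standard potential is +1.20 − (−1.19) = +2.39 V and the balanced reaction transfers n = 2 electrons.
For the overall reaction Pt²⁺(aq) + Mn(s) → Pt(s) + Mn²⁺(aq), Q = [Mn²⁺(aq)] / [Pt²⁺(aq)] = 8.53, giving log Q = 0.931.
E = E° − (0.0641/n)·log Q = +2.39 − (0.0641/2)(0.931) = +2.360 V.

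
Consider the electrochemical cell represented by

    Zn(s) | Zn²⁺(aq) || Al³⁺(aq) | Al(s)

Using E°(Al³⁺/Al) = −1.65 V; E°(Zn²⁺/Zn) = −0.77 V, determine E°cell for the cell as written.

−0.88 V

By convention the left-hand electrode in cell notation is the anode (oxidation) and the right-hand electrode is the cathode (reduction).
E°cell = E°(right) − E°(left) = −1.65 − (−0.77) = −0.88 V.
The negative sign shows that, as written, the cell would require an external voltage to drive the reaction.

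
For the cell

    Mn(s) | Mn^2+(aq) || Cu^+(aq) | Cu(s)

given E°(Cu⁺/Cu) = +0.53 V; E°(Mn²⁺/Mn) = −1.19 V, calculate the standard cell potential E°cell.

+1.72 V

By convention the left-hand electrode in cell notation is the anode (oxidation) and the right-hand electrode is the cathode (reduction).
E°cell = E°(right) − E°(left) = +0.53 − (−1.19) = +1.72 V.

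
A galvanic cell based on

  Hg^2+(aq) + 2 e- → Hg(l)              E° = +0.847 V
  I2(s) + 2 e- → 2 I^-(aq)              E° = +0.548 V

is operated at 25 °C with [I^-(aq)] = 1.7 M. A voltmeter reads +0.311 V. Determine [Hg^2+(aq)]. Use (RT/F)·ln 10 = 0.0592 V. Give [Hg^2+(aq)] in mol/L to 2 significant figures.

With Hg²⁺/Hg at the cathode and I₂/I⁻ at the anode, E°cell = +0.847 − (+0.548) = +0.299 V (n = 2).
From the Nernst equation, log Q = n(E° − E)/0.0592 = 2·(+0.299 − (+0.311))/0.0592 = −0.405.
Balancing electrons gives Hg^2+(aq) + 2 I^-(aq) → Hg(l) + I2(s); thus Q = 1 / ([Hg^2+(aq)]·[I^-(aq)]^2).
Substituting the known concentrations and solving, log [Hg^2+(aq)] = −0.056 and [Hg^2+(aq)] = 0.88 M.

0.88 M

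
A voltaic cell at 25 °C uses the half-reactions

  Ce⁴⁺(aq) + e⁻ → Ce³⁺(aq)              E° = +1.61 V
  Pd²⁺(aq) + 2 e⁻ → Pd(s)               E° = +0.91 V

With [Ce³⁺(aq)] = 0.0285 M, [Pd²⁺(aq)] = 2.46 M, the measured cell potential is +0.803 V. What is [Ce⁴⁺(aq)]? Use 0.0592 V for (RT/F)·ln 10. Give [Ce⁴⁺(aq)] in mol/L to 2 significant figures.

With Ce⁴⁺/Ce³⁺ at the cathode and Pd²⁺/Pd at the anode, E°cell = +1.61 − (+0.91) = +0.70 V (n = 2).
From the Nernst equation, log Q = n(E° − E)/0.0592 = 2·(+0.70 − (+0.803))/0.0592 = −3.480.
For 2 Ce⁴⁺(aq) + Pd(s) → 2 Ce³⁺(aq) + Pd²⁺(aq), the reaction quotient is Q = ([Ce³⁺(aq)]^2·[Pd²⁺(aq)]) / [Ce⁴⁺(aq)]^2.
Substituting the known concentrations and solving, log [Ce⁴⁺(aq)] = 0.390 and [Ce⁴⁺(aq)] = 2.5 M.

2.5 M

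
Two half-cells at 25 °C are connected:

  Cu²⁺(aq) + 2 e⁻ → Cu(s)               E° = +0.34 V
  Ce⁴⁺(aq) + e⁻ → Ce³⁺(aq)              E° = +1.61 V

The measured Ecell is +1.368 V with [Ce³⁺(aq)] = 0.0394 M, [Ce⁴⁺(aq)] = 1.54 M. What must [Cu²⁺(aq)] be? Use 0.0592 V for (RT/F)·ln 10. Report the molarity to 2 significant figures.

Ce⁴⁺/Ce³⁺ is the cathode (higher E°); E°cell = +1.61 − (+0.34) = +1.27 V with n = 2.
Rearranging E = E° − (0.0592/n)·log Q gives log Q = 2(+1.27 − (+1.368))/0.0592 = −3.311.
The balanced reaction is 2 Ce⁴⁺(aq) + Cu(s) → 2 Ce³⁺(aq) + Cu²⁺(aq), so Q = ([Ce³⁺(aq)]^2·[Cu²⁺(aq)]) / [Ce⁴⁺(aq)]^2.
Solving for the unknown gives log [Cu²⁺(aq)] = −0.127, so [Cu²⁺(aq)] ≈ 0.75 M.

0.75 M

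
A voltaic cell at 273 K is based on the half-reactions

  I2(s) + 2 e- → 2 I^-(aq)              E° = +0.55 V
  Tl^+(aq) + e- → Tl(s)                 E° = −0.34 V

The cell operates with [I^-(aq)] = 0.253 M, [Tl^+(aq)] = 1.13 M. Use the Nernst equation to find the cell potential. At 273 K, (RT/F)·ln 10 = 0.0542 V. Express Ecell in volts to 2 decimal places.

Since E°(I₂/I⁻) > E°(Tl⁺/Tl), I₂/I⁻ serves as the cathode.
The standard potential is +0.55 − (−0.34) = +0.89 V and the balanced reaction transfers n = 2 electrons.
For the overall reaction I2(s) + 2 Tl(s) → 2 I^-(aq) + 2 Tl^+(aq), Q = [I^-(aq)]^2·[Tl^+(aq)]^2 = 0.0817, giving log Q = −1.088.
Applying E = E° − (RT ln10/nF)·log Q gives +0.89 − (0.0542/2)(−1.088) = +0.92 V.

+0.92 V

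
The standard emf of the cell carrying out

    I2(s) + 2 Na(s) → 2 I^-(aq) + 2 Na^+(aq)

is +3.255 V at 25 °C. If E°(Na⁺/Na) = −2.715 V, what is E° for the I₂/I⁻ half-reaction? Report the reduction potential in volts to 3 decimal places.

+0.540 V

In the reaction as written the I₂/I⁻ couple is reduced (cathode) and Na⁺/Na is oxidized (anode), so E°cell = E°(I₂/I⁻) − E°(Na⁺/Na).
E°(I₂/I⁻) = E°cell + E°(anode) = +3.255 + (−2.715) = +0.540 V.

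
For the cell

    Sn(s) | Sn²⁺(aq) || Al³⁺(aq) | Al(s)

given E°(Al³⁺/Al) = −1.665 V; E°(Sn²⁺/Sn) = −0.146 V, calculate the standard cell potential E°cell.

−1.519 V

By convention the left-hand electrode in cell notation is the anode (oxidation) and the right-hand electrode is the cathode (reduction).
E°cell = E°(right) − E°(left) = −1.665 − (−0.146) = −1.519 V.
The negative sign shows that, as written, the cell would require an external voltage to drive the reaction.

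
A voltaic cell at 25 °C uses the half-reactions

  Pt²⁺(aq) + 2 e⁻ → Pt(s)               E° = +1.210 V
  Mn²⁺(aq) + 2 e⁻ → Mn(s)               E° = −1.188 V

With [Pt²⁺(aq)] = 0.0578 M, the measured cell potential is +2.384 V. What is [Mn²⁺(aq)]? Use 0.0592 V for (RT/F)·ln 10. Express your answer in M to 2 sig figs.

With Pt²⁺/Pt at the cathode and Mn²⁺/Mn at the anode, E°cell = +1.210 − (−1.188) = +2.398 V (n = 2).
From the Nernst equation, log Q = n(E° − E)/0.0592 = 2·(+2.398 − (+2.384))/0.0592 = 0.473.
Balancing electrons gives Pt²⁺(aq) + Mn(s) → Pt(s) + Mn²⁺(aq); thus Q = [Mn²⁺(aq)] / [Pt²⁺(aq)].
Solving for the unknown gives log [Mn²⁺(aq)] = −0.765, so [Mn²⁺(aq)] ≈ 0.17 M.

0.17 M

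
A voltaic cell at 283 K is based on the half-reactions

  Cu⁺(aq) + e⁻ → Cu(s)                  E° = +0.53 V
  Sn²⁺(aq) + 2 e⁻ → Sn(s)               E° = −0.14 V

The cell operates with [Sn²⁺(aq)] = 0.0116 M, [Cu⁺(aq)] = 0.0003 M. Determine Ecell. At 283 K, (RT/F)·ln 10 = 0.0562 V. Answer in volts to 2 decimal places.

The Cu⁺/Cu couple has the more positive E°, so it is the cathode; Sn²⁺/Sn is the anode.
E°cell = E°cat − E°an = +0.53 − (−0.14) = +0.67 V; n = 2.
The balanced reaction is 2 Cu⁺(aq) + Sn(s) → 2 Cu(s) + Sn²⁺(aq), so Q = [Sn²⁺(aq)] / [Cu⁺(aq)]^2 = 1.29×10^5 and log Q = 5.110.
By the Nernst equation, E = +0.67 − (0.0562/2)·(5.110) = +0.53 V.

+0.53 V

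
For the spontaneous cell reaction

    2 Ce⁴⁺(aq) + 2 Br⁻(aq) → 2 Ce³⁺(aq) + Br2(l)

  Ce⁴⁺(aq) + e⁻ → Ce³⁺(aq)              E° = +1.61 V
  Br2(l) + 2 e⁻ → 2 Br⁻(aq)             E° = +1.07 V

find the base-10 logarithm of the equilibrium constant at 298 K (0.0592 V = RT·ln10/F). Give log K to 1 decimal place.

log K = 18.2

The Ce⁴⁺/Ce³⁺ couple is reduced (cathode); E°cell = +1.61 − (+1.07) = +0.54 V with n = 2.
At equilibrium E = 0, so log K = nE°cell / 0.0592 = (2)(+0.54) / 0.0592 = 18.2.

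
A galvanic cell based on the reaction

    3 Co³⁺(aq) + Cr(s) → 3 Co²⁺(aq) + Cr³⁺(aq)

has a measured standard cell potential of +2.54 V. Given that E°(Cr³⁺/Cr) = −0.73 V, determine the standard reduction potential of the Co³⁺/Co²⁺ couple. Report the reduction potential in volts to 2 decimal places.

In the reaction as written the Co³⁺/Co²⁺ couple is reduced (cathode) and Cr³⁺/Cr is oxidized (anode), so E°cell = E°(Co³⁺/Co²⁺) − E°(Cr³⁺/Cr).
E°(Co³⁺/Co²⁺) = E°cell + E°(anode) = +2.54 + (−0.73) = +1.81 V.

+1.81 V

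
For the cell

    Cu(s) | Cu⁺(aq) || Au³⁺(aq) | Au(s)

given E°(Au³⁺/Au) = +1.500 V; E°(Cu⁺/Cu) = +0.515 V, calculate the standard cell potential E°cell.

By convention the left-hand electrode in cell notation is the anode (oxidation) and the right-hand electrode is the cathode (reduction).
E°cell = E°(right) − E°(left) = +1.500 − (+0.515) = +0.985 V.

+0.985 V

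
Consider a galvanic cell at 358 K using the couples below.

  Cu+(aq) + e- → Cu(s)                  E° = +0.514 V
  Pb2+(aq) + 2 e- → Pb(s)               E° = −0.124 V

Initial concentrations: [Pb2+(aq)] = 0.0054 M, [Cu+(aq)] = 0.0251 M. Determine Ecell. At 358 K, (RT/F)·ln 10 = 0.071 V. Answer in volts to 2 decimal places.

+0.60 V

Since E°(Cu⁺/Cu) > E°(Pb²⁺/Pb), Cu⁺/Cu serves as the cathode.
E°cell = E°cat − E°an = +0.514 − (−0.124) = +0.638 V; n = 2.
Balancing gives 2 Cu+(aq) + Pb(s) → 2 Cu(s) + Pb2+(aq); hence Q = [Pb2+(aq)] / [Cu+(aq)]^2 = 8.57 (log Q = 0.933).
Applying E = E° − (RT ln10/nF)·log Q gives +0.638 − (0.071/2)(0.933) = +0.60 V.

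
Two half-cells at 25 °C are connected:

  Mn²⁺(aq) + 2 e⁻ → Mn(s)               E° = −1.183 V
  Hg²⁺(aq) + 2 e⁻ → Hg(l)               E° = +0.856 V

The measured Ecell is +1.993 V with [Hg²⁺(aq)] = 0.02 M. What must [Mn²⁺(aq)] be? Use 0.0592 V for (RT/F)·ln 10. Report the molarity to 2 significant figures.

0.72 M

The Hg²⁺/Hg couple has the larger reduction potential, so it is the cathode: E°cell = +0.856 − (−1.183) = +2.039 V and n = 2.
Since E = E° − (0.0592/n)·log Q, log Q = n(E° − E)/0.0592 = 1.554.
For Hg²⁺(aq) + Mn(s) → Hg(l) + Mn²⁺(aq), the reaction quotient is Q = [Mn²⁺(aq)] / [Hg²⁺(aq)].
Solving for the unknown gives log [Mn²⁺(aq)] = −0.145, so [Mn²⁺(aq)] ≈ 0.72 M.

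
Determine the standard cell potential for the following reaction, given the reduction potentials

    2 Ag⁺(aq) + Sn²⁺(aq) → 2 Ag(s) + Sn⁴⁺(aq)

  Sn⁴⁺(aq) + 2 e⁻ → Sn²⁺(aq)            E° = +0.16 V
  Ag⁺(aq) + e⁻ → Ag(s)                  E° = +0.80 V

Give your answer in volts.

+0.64 V

In the reaction as written, Ag⁺(aq) is reduced (cathode) and Sn⁴⁺(aq) is produced by oxidation at the anode.
E°cell = E°(cathode) − E°(anode) = +0.80 − (+0.16) = +0.64 V.
The positive value indicates the reaction is spontaneous as written.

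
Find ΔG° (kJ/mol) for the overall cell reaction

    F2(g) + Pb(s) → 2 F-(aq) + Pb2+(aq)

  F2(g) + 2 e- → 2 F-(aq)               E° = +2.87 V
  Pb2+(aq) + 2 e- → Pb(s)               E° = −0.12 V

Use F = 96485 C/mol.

In the reaction as written F2(g) is reduced, so the F₂/F⁻ couple is the cathode and Pb²⁺/Pb is the anode.
E°cell = +2.87 − (−0.12) = +2.99 V; balancing electrons gives n = 2.
ΔG° = −nFE°cell = −(2)(96485)(+2.99) J/mol = −577 kJ/mol.

−577 kJ/mol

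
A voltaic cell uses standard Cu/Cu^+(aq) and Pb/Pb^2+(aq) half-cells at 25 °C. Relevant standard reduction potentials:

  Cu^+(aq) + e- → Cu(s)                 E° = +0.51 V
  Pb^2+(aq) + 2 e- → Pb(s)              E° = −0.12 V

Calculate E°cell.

Of the two couples in this cell, the one with the more positive reduction potential is reduced at the cathode: here that is Cu⁺/Cu (+0.51 V); Pb²⁺/Pb (−0.12 V) is the anode.
E°cell = E°(cathode) − E°(anode) = +0.51 − (−0.12) = +0.63 V.

+0.63 V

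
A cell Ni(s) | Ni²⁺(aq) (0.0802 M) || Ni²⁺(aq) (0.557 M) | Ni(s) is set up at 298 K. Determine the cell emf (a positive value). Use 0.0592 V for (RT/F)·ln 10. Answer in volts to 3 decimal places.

0.025 V

For a concentration cell E°cell = 0, since both electrodes use the same couple.
The compartment with the higher Ni²⁺(aq) concentration (0.557 M) acts as the cathode; ions are reduced there and produced at the dilute (0.0802 M) anode.
With n = 2, Ecell = −(0.0592/2)·log([dilute]/[conc]) = −(0.0592/2)·log(0.0802/0.557) = +0.025 V.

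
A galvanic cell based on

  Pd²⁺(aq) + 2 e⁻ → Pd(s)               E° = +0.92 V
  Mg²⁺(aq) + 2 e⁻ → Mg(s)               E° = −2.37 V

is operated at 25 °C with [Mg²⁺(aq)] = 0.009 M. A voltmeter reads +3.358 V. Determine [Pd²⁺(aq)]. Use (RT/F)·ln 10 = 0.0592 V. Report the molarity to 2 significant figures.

The Pd²⁺/Pd couple has the larger reduction potential, so it is the cathode: E°cell = +0.92 − (−2.37) = +3.29 V and n = 2.
Since E = E° − (0.0592/n)·log Q, log Q = n(E° − E)/0.0592 = −2.297.
The balanced reaction is Pd²⁺(aq) + Mg(s) → Pd(s) + Mg²⁺(aq), so Q = [Mg²⁺(aq)] / [Pd²⁺(aq)].
Isolating [Pd²⁺(aq)] in Q = 10^{−2.297} yields log [Pd²⁺(aq)] = 0.251, i.e. 1.8 M.

1.8 M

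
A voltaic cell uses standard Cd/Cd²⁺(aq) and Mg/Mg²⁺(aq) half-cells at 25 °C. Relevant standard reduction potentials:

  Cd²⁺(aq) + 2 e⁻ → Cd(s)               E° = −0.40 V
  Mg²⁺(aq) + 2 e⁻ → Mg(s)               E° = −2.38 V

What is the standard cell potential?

+1.98 V

Of the two couples in this cell, the one with the more positive reduction potential is reduced at the cathode: here that is Cd²⁺/Cd (−0.40 V); Mg²⁺/Mg (−2.38 V) is the anode.
E°cell = E°(cathode) − E°(anode) = −0.40 − (−2.38) = +1.98 V.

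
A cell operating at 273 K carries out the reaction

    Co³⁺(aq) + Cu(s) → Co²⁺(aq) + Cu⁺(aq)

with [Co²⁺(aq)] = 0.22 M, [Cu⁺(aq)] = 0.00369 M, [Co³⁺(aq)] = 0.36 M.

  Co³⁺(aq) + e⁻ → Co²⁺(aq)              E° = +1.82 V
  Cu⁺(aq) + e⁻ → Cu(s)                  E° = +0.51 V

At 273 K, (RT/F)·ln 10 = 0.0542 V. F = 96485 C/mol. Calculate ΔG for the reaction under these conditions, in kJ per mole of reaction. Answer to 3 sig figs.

The standard cell potential is +1.82 − (+0.51) = +1.31 V, with n = 1 electron in the balanced equation.
The reaction quotient is ([Co²⁺(aq)]·[Cu⁺(aq)]) / [Co³⁺(aq)] = 0.00226; by Nernst, E = +1.31 − (0.0542/1)(−2.647) = +1.4535 V.
Then ΔG = −nFE = −1 × 96485 × +1.4535 J/mol = −140 kJ/mol.

−140 kJ/mol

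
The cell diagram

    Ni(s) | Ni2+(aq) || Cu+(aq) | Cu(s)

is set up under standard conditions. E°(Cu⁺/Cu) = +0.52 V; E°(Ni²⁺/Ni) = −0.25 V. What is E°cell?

By convention the left-hand electrode in cell notation is the anode (oxidation) and the right-hand electrode is the cathode (reduction).
E°cell = E°(right) − E°(left) = +0.52 − (−0.25) = +0.77 V.

+0.77 V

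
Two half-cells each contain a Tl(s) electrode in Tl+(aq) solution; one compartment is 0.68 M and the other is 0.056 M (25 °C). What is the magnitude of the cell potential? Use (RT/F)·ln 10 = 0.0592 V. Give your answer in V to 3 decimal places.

For a concentration cell E°cell = 0, since both electrodes use the same couple.
The compartment with the higher Tl+(aq) concentration (0.68 M) acts as the cathode; ions are reduced there and produced at the dilute (0.056 M) anode.
With n = 1, Ecell = −(0.0592/1)·log([dilute]/[conc]) = −(0.0592/1)·log(0.056/0.68) = +0.064 V.

0.064 V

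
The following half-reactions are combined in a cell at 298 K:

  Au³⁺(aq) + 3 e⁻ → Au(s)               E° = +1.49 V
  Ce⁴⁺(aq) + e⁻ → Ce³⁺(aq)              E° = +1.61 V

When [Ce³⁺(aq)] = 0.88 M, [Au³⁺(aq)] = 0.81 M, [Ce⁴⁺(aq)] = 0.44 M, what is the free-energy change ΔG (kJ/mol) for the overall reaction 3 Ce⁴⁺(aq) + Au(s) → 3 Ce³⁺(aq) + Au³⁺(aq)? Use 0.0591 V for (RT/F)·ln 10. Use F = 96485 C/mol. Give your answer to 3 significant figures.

−30.1 kJ/mol

With Ce⁴⁺/Ce³⁺ reduced at the cathode, E°cell = +1.61 − (+1.49) = +0.12 V and n = 3.
The reaction quotient is ([Ce³⁺(aq)]^3·[Au³⁺(aq)]) / [Ce⁴⁺(aq)]^3 = 6.48; by Nernst, E = +0.12 − (0.0591/3)(0.812) = +0.1040 V.
Then ΔG = −nFE = −3 × 96485 × +0.1040 J/mol = −30.1 kJ/mol.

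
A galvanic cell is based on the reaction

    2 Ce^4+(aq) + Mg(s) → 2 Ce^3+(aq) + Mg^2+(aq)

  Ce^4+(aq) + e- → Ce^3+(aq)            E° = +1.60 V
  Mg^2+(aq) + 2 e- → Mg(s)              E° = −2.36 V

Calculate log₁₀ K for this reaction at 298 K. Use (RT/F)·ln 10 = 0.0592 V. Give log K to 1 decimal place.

The Ce⁴⁺/Ce³⁺ couple is reduced (cathode); E°cell = +1.60 − (−2.36) = +3.96 V with n = 2.
At equilibrium E = 0, so log K = nE°cell / 0.0592 = (2)(+3.96) / 0.0592 = 133.8.

log K = 133.8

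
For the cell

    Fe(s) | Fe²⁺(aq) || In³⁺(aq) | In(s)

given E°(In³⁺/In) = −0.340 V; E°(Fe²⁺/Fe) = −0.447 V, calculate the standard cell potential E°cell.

By convention the left-hand electrode in cell notation is the anode (oxidation) and the right-hand electrode is the cathode (reduction).
E°cell = E°(right) − E°(left) = −0.340 − (−0.447) = +0.107 V.

+0.107 V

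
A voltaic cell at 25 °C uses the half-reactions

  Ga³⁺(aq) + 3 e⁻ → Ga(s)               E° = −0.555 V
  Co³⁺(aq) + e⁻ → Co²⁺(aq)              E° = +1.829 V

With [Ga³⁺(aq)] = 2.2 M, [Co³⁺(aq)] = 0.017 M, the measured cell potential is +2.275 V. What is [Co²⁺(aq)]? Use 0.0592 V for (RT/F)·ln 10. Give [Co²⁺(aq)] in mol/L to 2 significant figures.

0.91 M

The Co³⁺/Co²⁺ couple has the larger reduction potential, so it is the cathode: E°cell = +1.829 − (−0.555) = +2.384 V and n = 3.
From the Nernst equation, log Q = n(E° − E)/0.0592 = 3·(+2.384 − (+2.275))/0.0592 = 5.524.
Balancing electrons gives 3 Co³⁺(aq) + Ga(s) → 3 Co²⁺(aq) + Ga³⁺(aq); thus Q = ([Co²⁺(aq)]^3·[Ga³⁺(aq)]) / [Co³⁺(aq)]^3.
Solving for the unknown gives log [Co²⁺(aq)] = −0.042, so [Co²⁺(aq)] ≈ 0.91 M.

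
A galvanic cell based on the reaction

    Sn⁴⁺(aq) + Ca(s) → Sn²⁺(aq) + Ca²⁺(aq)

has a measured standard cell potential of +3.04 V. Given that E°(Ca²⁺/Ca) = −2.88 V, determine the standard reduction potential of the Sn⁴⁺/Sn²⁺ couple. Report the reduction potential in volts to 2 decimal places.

In the reaction as written the Sn⁴⁺/Sn²⁺ couple is reduced (cathode) and Ca²⁺/Ca is oxidized (anode), so E°cell = E°(Sn⁴⁺/Sn²⁺) − E°(Ca²⁺/Ca).
E°(Sn⁴⁺/Sn²⁺) = E°cell + E°(anode) = +3.04 + (−2.88) = +0.16 V.

+0.16 V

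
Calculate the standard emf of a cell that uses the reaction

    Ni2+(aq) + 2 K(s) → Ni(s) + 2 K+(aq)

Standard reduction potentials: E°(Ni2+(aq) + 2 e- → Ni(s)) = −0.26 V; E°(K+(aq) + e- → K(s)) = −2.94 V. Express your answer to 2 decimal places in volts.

Ni2+(aq) gains electrons, so the Ni²⁺/Ni couple is the cathode; the K⁺/K couple is the anode.
E°cell = E°(cathode) − E°(anode) = −0.26 − (−2.94) = +2.68 V.

+2.68 V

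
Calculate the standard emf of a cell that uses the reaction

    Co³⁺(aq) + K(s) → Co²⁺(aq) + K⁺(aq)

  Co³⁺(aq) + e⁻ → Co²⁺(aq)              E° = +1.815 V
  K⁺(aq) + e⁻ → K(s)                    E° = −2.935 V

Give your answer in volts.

+4.750 V

Co³⁺(aq) gains electrons, so the Co³⁺/Co²⁺ couple is the cathode; the K⁺/K couple is the anode.
E°cell = E°(cathode) − E°(anode) = +1.815 − (−2.935) = +4.750 V.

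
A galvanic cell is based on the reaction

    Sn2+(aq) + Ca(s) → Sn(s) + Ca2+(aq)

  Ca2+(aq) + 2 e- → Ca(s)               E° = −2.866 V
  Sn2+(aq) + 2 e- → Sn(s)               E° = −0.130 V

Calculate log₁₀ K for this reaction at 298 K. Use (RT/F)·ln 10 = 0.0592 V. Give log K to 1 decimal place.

log K = 92.4

The Sn²⁺/Sn couple is reduced (cathode); E°cell = −0.130 − (−2.866) = +2.736 V with n = 2.
At equilibrium E = 0, so log K = nE°cell / 0.0592 = (2)(+2.736) / 0.0592 = 92.4.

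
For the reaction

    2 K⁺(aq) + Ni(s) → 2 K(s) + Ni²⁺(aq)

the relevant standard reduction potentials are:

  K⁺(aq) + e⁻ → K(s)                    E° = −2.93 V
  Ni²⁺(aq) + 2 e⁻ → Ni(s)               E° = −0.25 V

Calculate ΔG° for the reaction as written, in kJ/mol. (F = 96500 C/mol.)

In the reaction as written K⁺(aq) is reduced, so the K⁺/K couple is the cathode and Ni²⁺/Ni is the anode.
E°cell = −2.93 − (−0.25) = −2.68 V; balancing electrons gives n = 2.
ΔG° = −nFE°cell = −(2)(96500)(−2.68) J/mol = +517 kJ/mol.

+517 kJ/mol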